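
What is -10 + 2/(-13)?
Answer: -132/13 ≈ -10.154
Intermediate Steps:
-10 + 2/(-13) = -10 - 1/13*2 = -10 - 2/13 = -132/13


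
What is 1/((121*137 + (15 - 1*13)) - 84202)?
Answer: -1/67623 ≈ -1.4788e-5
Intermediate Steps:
1/((121*137 + (15 - 1*13)) - 84202) = 1/((16577 + (15 - 13)) - 84202) = 1/((16577 + 2) - 84202) = 1/(16579 - 84202) = 1/(-67623) = -1/67623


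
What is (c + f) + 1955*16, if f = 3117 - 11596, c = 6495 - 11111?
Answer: 18185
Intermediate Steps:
c = -4616
f = -8479
(c + f) + 1955*16 = (-4616 - 8479) + 1955*16 = -13095 + 31280 = 18185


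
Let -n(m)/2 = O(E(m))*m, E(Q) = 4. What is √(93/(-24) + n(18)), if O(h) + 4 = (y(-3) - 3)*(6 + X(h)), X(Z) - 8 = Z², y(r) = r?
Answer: √105922/4 ≈ 81.364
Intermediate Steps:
X(Z) = 8 + Z²
O(h) = -88 - 6*h² (O(h) = -4 + (-3 - 3)*(6 + (8 + h²)) = -4 - 6*(14 + h²) = -4 + (-84 - 6*h²) = -88 - 6*h²)
n(m) = 368*m (n(m) = -2*(-88 - 6*4²)*m = -2*(-88 - 6*16)*m = -2*(-88 - 96)*m = -(-368)*m = 368*m)
√(93/(-24) + n(18)) = √(93/(-24) + 368*18) = √(93*(-1/24) + 6624) = √(-31/8 + 6624) = √(52961/8) = √105922/4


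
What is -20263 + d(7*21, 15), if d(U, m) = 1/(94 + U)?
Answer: -4883382/241 ≈ -20263.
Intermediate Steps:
-20263 + d(7*21, 15) = -20263 + 1/(94 + 7*21) = -20263 + 1/(94 + 147) = -20263 + 1/241 = -4883382/241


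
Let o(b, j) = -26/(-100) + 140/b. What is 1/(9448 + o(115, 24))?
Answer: 1150/10866899 ≈ 0.00010583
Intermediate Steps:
o(b, j) = 13/50 + 140/b (o(b, j) = -26*(-1/100) + 140/b = 13/50 + 140/b)
1/(9448 + o(115, 24)) = 1/(9448 + (13/50 + 140/115)) = 1/(9448 + (13/50 + 140*(1/115))) = 1/(9448 + (13/50 + 28/23)) = 1/(9448 + 1699/1150) = 1/(10866899/1150) = 1150/10866899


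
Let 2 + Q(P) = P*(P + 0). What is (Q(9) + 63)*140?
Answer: 19880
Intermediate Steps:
Q(P) = -2 + P² (Q(P) = -2 + P*(P + 0) = -2 + P*P = -2 + P²)
(Q(9) + 63)*140 = ((-2 + 9²) + 63)*140 = ((-2 + 81) + 63)*140 = (79 + 63)*140 = 142*140 = 19880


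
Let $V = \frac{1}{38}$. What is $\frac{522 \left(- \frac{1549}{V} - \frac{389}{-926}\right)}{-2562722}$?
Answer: $\frac{14226019803}{1186540286} \approx 11.99$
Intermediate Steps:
$V = \frac{1}{38} \approx 0.026316$
$\frac{522 \left(- \frac{1549}{V} - \frac{389}{-926}\right)}{-2562722} = \frac{522 \left(- 1549 \frac{1}{\frac{1}{38}} - \frac{389}{-926}\right)}{-2562722} = 522 \left(\left(-1549\right) 38 - - \frac{389}{926}\right) \left(- \frac{1}{2562722}\right) = 522 \left(-58862 + \frac{389}{926}\right) \left(- \frac{1}{2562722}\right) = 522 \left(- \frac{54505823}{926}\right) \left(- \frac{1}{2562722}\right) = \left(- \frac{14226019803}{463}\right) \left(- \frac{1}{2562722}\right) = \frac{14226019803}{1186540286}$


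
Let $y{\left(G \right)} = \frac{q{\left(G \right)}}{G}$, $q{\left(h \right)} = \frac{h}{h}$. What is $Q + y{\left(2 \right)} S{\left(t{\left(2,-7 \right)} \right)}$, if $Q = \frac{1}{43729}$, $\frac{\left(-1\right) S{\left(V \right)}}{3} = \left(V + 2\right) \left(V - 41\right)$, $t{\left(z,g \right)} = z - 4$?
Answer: $\frac{1}{43729} \approx 2.2868 \cdot 10^{-5}$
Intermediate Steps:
$t{\left(z,g \right)} = -4 + z$ ($t{\left(z,g \right)} = z - 4 = -4 + z$)
$S{\left(V \right)} = - 3 \left(-41 + V\right) \left(2 + V\right)$ ($S{\left(V \right)} = - 3 \left(V + 2\right) \left(V - 41\right) = - 3 \left(2 + V\right) \left(-41 + V\right) = - 3 \left(-41 + V\right) \left(2 + V\right)$)
$q{\left(h \right)} = 1$
$y{\left(G \right)} = \frac{1}{G}$ ($y{\left(G \right)} = 1 \frac{1}{G} = \frac{1}{G}$)
$Q = \frac{1}{43729} \approx 2.2868 \cdot 10^{-5}$
$Q + y{\left(2 \right)} S{\left(t{\left(2,-7 \right)} \right)} = \frac{1}{43729} + \frac{246 - 3 \left(-4 + 2\right)^{2} + 117 \left(-4 + 2\right)}{2} = \frac{1}{43729} + \frac{246 - 3 \left(-2\right)^{2} + 117 \left(-2\right)}{2} = \frac{1}{43729} + \frac{246 - 12 - 234}{2} = \frac{1}{43729} + \frac{1}{2} \cdot 0 = \frac{1}{43729} + 0 = \frac{1}{43729}$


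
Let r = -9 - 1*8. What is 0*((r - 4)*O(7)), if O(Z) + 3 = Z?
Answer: 0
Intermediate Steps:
r = -17 (r = -9 - 8 = -17)
O(Z) = -3 + Z
0*((r - 4)*O(7)) = 0*((-17 - 4)*(-3 + 7)) = 0*(-21*4) = 0*(-84) = 0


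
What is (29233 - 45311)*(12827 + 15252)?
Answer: -451454162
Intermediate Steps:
(29233 - 45311)*(12827 + 15252) = -16078*28079 = -451454162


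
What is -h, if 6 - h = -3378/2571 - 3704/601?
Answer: -6941396/515057 ≈ -13.477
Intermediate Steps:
h = 6941396/515057 (h = 6 - (-3378/2571 - 3704/601) = 6 - (-3378*1/2571 - 3704*1/601) = 6 - (-1126/857 - 3704/601) = 6 - 1*(-3851054/515057) = 6 + 3851054/515057 = 6941396/515057 ≈ 13.477)
-h = -1*6941396/515057 = -6941396/515057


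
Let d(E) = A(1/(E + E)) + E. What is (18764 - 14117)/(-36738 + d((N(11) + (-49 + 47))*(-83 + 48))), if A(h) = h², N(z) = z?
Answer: -1844394300/14706335699 ≈ -0.12541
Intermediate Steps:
d(E) = E + 1/(4*E²) (d(E) = (1/(E + E))² + E = (1/(2*E))² + E = 1/(4*E²) + E = E + 1/(4*E²))
(18764 - 14117)/(-36738 + d((N(11) + (-49 + 47))*(-83 + 48))) = (18764 - 14117)/(-36738 + ((11 + (-49 + 47))*(-83 + 48) + 1/(4*((11 + (-49 + 47))*(-83 + 48))²))) = 4647/(-36738 + ((11 - 2)*(-35) + 1/(4*((11 - 2)*(-35))²))) = 4647/(-36738 + (9*(-35) + 1/(4*(9*(-35))²))) = 4647/(-36738 + (-315 + (¼)/(-315)²)) = 4647/(-36738 + (-315 + (¼)*(1/99225))) = 4647/(-36738 + (-315 + 1/396900)) = 4647/(-36738 - 125023499/396900) = 4647/(-14706335699/396900) = 4647*(-396900/14706335699) = -1844394300/14706335699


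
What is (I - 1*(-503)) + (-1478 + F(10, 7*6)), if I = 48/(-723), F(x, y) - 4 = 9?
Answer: -231858/241 ≈ -962.07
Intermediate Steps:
F(x, y) = 13 (F(x, y) = 4 + 9 = 13)
I = -16/241 (I = 48*(-1/723) = -16/241 ≈ -0.066390)
(I - 1*(-503)) + (-1478 + F(10, 7*6)) = (-16/241 - 1*(-503)) + (-1478 + 13) = (-16/241 + 503) - 1465 = 121207/241 - 1465 = -231858/241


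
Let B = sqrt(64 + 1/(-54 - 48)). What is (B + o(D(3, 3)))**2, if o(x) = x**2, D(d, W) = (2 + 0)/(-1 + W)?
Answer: (102 + sqrt(665754))**2/10404 ≈ 80.989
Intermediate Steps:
D(d, W) = 2/(-1 + W)
B = sqrt(665754)/102 (B = sqrt(64 + 1/(-102)) = sqrt(64 - 1/102) = sqrt(6527/102) = sqrt(665754)/102 ≈ 7.9994)
(B + o(D(3, 3)))**2 = (sqrt(665754)/102 + (2/(-1 + 3))**2)**2 = (sqrt(665754)/102 + (2/2)**2)**2 = (sqrt(665754)/102 + (2*(1/2))**2)**2 = (sqrt(665754)/102 + 1**2)**2 = (sqrt(665754)/102 + 1)**2 = (1 + sqrt(665754)/102)**2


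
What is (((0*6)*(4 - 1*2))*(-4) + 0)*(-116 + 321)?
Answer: 0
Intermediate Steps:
(((0*6)*(4 - 1*2))*(-4) + 0)*(-116 + 321) = ((0*(4 - 2))*(-4) + 0)*205 = ((0*2)*(-4) + 0)*205 = (0*(-4) + 0)*205 = (0 + 0)*205 = 0*205 = 0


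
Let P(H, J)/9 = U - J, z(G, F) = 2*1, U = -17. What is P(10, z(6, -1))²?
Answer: 29241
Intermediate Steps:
z(G, F) = 2
P(H, J) = -153 - 9*J (P(H, J) = 9*(-17 - J) = -153 - 9*J)
P(10, z(6, -1))² = (-153 - 9*2)² = (-153 - 18)² = (-171)² = 29241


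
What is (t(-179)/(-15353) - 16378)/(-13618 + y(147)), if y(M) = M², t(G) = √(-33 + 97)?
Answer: -251451442/122685823 ≈ -2.0496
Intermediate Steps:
t(G) = 8 (t(G) = √64 = 8)
(t(-179)/(-15353) - 16378)/(-13618 + y(147)) = (8/(-15353) - 16378)/(-13618 + 147²) = (8*(-1/15353) - 16378)/(-13618 + 21609) = (-8/15353 - 16378)/7991 = -251451442/15353*1/7991 = -251451442/122685823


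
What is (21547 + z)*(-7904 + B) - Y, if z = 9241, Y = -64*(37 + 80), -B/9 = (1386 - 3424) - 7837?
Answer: 2492942636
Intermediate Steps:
B = 88875 (B = -9*((1386 - 3424) - 7837) = -9*(-2038 - 7837) = -9*(-9875) = 88875)
Y = -7488 (Y = -64*117 = -7488)
(21547 + z)*(-7904 + B) - Y = (21547 + 9241)*(-7904 + 88875) - 1*(-7488) = 30788*80971 + 7488 = 2492935148 + 7488 = 2492942636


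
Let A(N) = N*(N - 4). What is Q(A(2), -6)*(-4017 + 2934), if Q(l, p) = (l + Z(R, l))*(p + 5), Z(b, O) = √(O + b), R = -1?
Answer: -4332 + 1083*I*√5 ≈ -4332.0 + 2421.7*I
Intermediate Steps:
A(N) = N*(-4 + N)
Q(l, p) = (5 + p)*(l + √(-1 + l)) (Q(l, p) = (l + √(l - 1))*(p + 5) = (l + √(-1 + l))*(5 + p) = (5 + p)*(l + √(-1 + l)))
Q(A(2), -6)*(-4017 + 2934) = (5*(2*(-4 + 2)) + 5*√(-1 + 2*(-4 + 2)) + (2*(-4 + 2))*(-6) - 6*√(-1 + 2*(-4 + 2)))*(-4017 + 2934) = (5*(2*(-2)) + 5*√(-1 + 2*(-2)) + (2*(-2))*(-6) - 6*√(-1 + 2*(-2)))*(-1083) = (5*(-4) + 5*√(-1 - 4) - 4*(-6) - 6*√(-1 - 4))*(-1083) = (-20 + 5*√(-5) + 24 - 6*I*√5)*(-1083) = (-20 + 5*(I*√5) + 24 - 6*I*√5)*(-1083) = (-20 + 5*I*√5 + 24 - 6*I*√5)*(-1083) = (4 - I*√5)*(-1083) = -4332 + 1083*I*√5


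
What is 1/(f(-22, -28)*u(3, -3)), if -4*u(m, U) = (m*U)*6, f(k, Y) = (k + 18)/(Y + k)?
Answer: 25/27 ≈ 0.92593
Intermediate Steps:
f(k, Y) = (18 + k)/(Y + k)
u(m, U) = -3*U*m/2 (u(m, U) = -m*U*6/4 = -U*m*6/4 = -3*U*m/2)
1/(f(-22, -28)*u(3, -3)) = 1/(((18 - 22)/(-28 - 22))*(-3/2*(-3)*3)) = 1/((-4/(-50))*(27/2)) = 1/(-1/50*(-4)*(27/2)) = 1/((2/25)*(27/2)) = 1/(27/25) = 25/27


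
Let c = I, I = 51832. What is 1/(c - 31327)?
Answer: 1/20505 ≈ 4.8769e-5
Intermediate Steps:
c = 51832
1/(c - 31327) = 1/(51832 - 31327) = 1/20505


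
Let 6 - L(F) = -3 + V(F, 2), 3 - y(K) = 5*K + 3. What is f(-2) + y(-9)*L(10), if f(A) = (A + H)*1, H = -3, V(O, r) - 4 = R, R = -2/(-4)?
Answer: 395/2 ≈ 197.50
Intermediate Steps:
y(K) = -5*K (y(K) = 3 - (5*K + 3) = 3 - (3 + 5*K) = 3 + (-3 - 5*K) = -5*K)
R = ½ (R = -2*(-¼) = ½ ≈ 0.50000)
V(O, r) = 9/2 (V(O, r) = 4 + ½ = 9/2)
f(A) = -3 + A (f(A) = (A - 3)*1 = (-3 + A)*1 = -3 + A)
L(F) = 9/2 (L(F) = 6 - (-3 + 9/2) = 6 - 1*3/2 = 6 - 3/2 = 9/2)
f(-2) + y(-9)*L(10) = (-3 - 2) - 5*(-9)*(9/2) = -5 + 45*(9/2) = -5 + 405/2 = 395/2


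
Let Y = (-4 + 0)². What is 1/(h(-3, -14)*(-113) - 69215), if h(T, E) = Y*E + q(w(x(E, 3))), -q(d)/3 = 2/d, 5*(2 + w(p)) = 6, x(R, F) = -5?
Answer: -2/89501 ≈ -2.2346e-5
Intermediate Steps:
w(p) = -⅘ (w(p) = -2 + (⅕)*6 = -2 + 6/5 = -⅘)
q(d) = -6/d
Y = 16 (Y = (-4)² = 16)
h(T, E) = 15/2 + 16*E (h(T, E) = 16*E - 6/(-⅘) = 16*E - 6*(-5/4) = 16*E + 15/2 = 15/2 + 16*E)
1/(h(-3, -14)*(-113) - 69215) = 1/((15/2 + 16*(-14))*(-113) - 69215) = 1/((15/2 - 224)*(-113) - 69215) = 1/(-433/2*(-113) - 69215) = 1/(48929/2 - 69215) = 1/(-89501/2) = -2/89501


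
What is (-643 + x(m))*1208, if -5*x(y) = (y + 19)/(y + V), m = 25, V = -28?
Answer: -11598008/15 ≈ -7.7320e+5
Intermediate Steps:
x(y) = -(19 + y)/(5*(-28 + y)) (x(y) = -(y + 19)/(5*(y - 28)) = -(19 + y)/(5*(-28 + y)))
(-643 + x(m))*1208 = (-643 + (-19 - 1*25)/(5*(-28 + 25)))*1208 = (-643 + (1/5)*(-19 - 25)/(-3))*1208 = (-643 + (1/5)*(-1/3)*(-44))*1208 = (-643 + 44/15)*1208 = -9601/15*1208 = -11598008/15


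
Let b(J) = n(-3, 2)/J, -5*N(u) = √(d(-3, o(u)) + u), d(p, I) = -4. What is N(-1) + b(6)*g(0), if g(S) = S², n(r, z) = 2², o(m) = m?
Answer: -I*√5/5 ≈ -0.44721*I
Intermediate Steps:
n(r, z) = 4
N(u) = -√(-4 + u)/5
b(J) = 4/J
N(-1) + b(6)*g(0) = -√(-4 - 1)/5 + (4/6)*0² = -I*√5/5 + (4*(⅙))*0 = -I*√5/5 + (⅔)*0 = -I*√5/5 + 0 = -I*√5/5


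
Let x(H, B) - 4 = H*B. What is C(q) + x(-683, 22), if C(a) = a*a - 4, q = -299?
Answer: 74375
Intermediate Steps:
x(H, B) = 4 + B*H (x(H, B) = 4 + H*B = 4 + B*H)
C(a) = -4 + a² (C(a) = a² - 4 = -4 + a²)
C(q) + x(-683, 22) = (-4 + (-299)²) + (4 + 22*(-683)) = (-4 + 89401) + (4 - 15026) = 89397 - 15022 = 74375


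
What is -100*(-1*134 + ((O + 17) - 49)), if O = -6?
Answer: 17200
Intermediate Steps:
-100*(-1*134 + ((O + 17) - 49)) = -100*(-1*134 + ((-6 + 17) - 49)) = -100*(-134 + (11 - 49)) = -100*(-134 - 38) = -100*(-172) = 17200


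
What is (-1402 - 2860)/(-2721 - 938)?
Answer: 4262/3659 ≈ 1.1648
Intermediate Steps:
(-1402 - 2860)/(-2721 - 938) = -4262/(-3659) = -4262*(-1/3659) = 4262/3659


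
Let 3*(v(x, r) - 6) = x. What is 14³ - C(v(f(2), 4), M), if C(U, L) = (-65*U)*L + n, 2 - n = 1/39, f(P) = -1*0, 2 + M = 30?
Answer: 532819/39 ≈ 13662.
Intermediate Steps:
M = 28 (M = -2 + 30 = 28)
f(P) = 0
n = 77/39 (n = 2 - 1/39 = 77/39 ≈ 1.9744)
v(x, r) = 6 + x/3
C(U, L) = 77/39 - 65*L*U (C(U, L) = (-65*U)*L + 77/39 = -65*L*U + 77/39 = 77/39 - 65*L*U)
14³ - C(v(f(2), 4), M) = 14³ - (77/39 - 65*28*(6 + (⅓)*0)) = 2744 - (77/39 - 65*28*(6 + 0)) = 2744 - (77/39 - 65*28*6) = 2744 - (77/39 - 10920) = 2744 - 1*(-425803/39) = 2744 + 425803/39 = 532819/39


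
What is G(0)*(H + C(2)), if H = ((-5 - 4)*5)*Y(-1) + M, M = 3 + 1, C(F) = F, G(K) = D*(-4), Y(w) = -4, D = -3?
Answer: 2232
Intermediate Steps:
G(K) = 12 (G(K) = -3*(-4) = 12)
M = 4
H = 184 (H = ((-5 - 4)*5)*(-4) + 4 = -9*5*(-4) + 4 = -45*(-4) + 4 = 180 + 4 = 184)
G(0)*(H + C(2)) = 12*(184 + 2) = 12*186 = 2232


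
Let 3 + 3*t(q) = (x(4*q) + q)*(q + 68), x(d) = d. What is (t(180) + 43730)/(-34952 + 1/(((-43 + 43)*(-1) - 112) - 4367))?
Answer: -48099981/14231819 ≈ -3.3797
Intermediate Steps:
t(q) = -1 + 5*q*(68 + q)/3 (t(q) = -1 + ((4*q + q)*(q + 68))/3 = -1 + ((5*q)*(68 + q))/3 = -1 + (5*q*(68 + q))/3 = -1 + 5*q*(68 + q)/3)
(t(180) + 43730)/(-34952 + 1/(((-43 + 43)*(-1) - 112) - 4367)) = ((-1 + (5/3)*180² + (340/3)*180) + 43730)/(-34952 + 1/(((-43 + 43)*(-1) - 112) - 4367)) = ((-1 + (5/3)*32400 + 20400) + 43730)/(-34952 + 1/((0*(-1) - 112) - 4367)) = ((-1 + 54000 + 20400) + 43730)/(-34952 + 1/((0 - 112) - 4367)) = (74399 + 43730)/(-34952 + 1/(-112 - 4367)) = 118129/(-34952 + 1/(-4479)) = 118129/(-34952 - 1/4479) = 118129/(-156550009/4479) = 118129*(-4479/156550009) = -48099981/14231819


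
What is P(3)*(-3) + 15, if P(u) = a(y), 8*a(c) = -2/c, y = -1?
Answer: 57/4 ≈ 14.250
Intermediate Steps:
a(c) = -1/(4*c) (a(c) = (-2/c)/8 = -1/(4*c))
P(u) = ¼ (P(u) = -¼/(-1) = -¼*(-1) = ¼)
P(3)*(-3) + 15 = (¼)*(-3) + 15 = -¾ + 15 = 57/4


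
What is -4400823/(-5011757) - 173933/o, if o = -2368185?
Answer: 11293672946536/11868767751045 ≈ 0.95155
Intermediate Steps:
-4400823/(-5011757) - 173933/o = -4400823/(-5011757) - 173933/(-2368185) = -4400823*(-1/5011757) - 173933*(-1/2368185) = 4400823/5011757 + 173933/2368185 = 11293672946536/11868767751045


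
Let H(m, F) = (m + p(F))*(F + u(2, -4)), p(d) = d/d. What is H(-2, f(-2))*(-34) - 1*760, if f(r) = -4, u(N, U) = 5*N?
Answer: -556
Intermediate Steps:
p(d) = 1
H(m, F) = (1 + m)*(10 + F) (H(m, F) = (m + 1)*(F + 5*2) = (1 + m)*(F + 10) = (1 + m)*(10 + F))
H(-2, f(-2))*(-34) - 1*760 = (10 - 4 + 10*(-2) - 4*(-2))*(-34) - 1*760 = (10 - 4 - 20 + 8)*(-34) - 760 = -6*(-34) - 760 = 204 - 760 = -556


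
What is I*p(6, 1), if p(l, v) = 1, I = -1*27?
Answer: -27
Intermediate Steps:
I = -27
I*p(6, 1) = -27*1 = -27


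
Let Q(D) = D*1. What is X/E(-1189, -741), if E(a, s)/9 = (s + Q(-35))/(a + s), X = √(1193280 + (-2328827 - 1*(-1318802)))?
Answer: 965*√183255/3492 ≈ 118.30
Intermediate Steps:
Q(D) = D
X = √183255 (X = √(1193280 + (-2328827 + 1318802)) = √(1193280 - 1010025) = √183255 ≈ 428.08)
E(a, s) = 9*(-35 + s)/(a + s) (E(a, s) = 9*((s - 35)/(a + s)) = 9*((-35 + s)/(a + s)) = 9*(-35 + s)/(a + s))
X/E(-1189, -741) = √183255/((9*(-35 - 741)/(-1189 - 741))) = √183255/((9*(-776)/(-1930))) = √183255/((9*(-1/1930)*(-776))) = √183255/(3492/965) = √183255*(965/3492) = 965*√183255/3492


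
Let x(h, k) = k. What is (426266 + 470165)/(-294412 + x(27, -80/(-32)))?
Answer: -1792862/588819 ≈ -3.0448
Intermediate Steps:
(426266 + 470165)/(-294412 + x(27, -80/(-32))) = (426266 + 470165)/(-294412 - 80/(-32)) = 896431/(-294412 - 80*(-1/32)) = 896431/(-294412 + 5/2) = 896431/(-588819/2) = 896431*(-2/588819) = -1792862/588819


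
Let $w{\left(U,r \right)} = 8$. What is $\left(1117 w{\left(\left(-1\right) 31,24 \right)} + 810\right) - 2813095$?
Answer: $-2803349$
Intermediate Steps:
$\left(1117 w{\left(\left(-1\right) 31,24 \right)} + 810\right) - 2813095 = \left(1117 \cdot 8 + 810\right) - 2813095 = \left(8936 + 810\right) - 2813095 = 9746 - 2813095 = -2803349$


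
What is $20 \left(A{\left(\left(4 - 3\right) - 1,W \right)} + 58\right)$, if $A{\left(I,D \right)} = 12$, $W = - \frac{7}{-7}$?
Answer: $1400$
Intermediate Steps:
$W = 1$ ($W = \left(-7\right) \left(- \frac{1}{7}\right) = 1$)
$20 \left(A{\left(\left(4 - 3\right) - 1,W \right)} + 58\right) = 20 \left(12 + 58\right) = 20 \cdot 70 = 1400$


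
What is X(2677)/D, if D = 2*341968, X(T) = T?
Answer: 2677/683936 ≈ 0.0039141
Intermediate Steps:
D = 683936
X(2677)/D = 2677/683936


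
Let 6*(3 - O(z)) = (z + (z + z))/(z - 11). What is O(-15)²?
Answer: 19881/2704 ≈ 7.3524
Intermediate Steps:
O(z) = 3 - z/(2*(-11 + z)) (O(z) = 3 - (z + (z + z))/(6*(z - 11)) = 3 - (z + 2*z)/(6*(-11 + z)) = 3 - 3*z/(6*(-11 + z)) = 3 - z/(2*(-11 + z)))
O(-15)² = ((-66 + 5*(-15))/(2*(-11 - 15)))² = ((½)*(-66 - 75)/(-26))² = ((½)*(-1/26)*(-141))² = (141/52)² = 19881/2704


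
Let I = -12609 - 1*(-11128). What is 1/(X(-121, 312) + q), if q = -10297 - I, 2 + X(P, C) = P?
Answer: -1/8939 ≈ -0.00011187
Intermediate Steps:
I = -1481 (I = -12609 + 11128 = -1481)
X(P, C) = -2 + P
q = -8816 (q = -10297 - 1*(-1481) = -10297 + 1481 = -8816)
1/(X(-121, 312) + q) = 1/((-2 - 121) - 8816) = 1/(-123 - 8816) = 1/(-8939) = -1/8939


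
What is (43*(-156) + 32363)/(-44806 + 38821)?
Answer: -733/171 ≈ -4.2866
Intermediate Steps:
(43*(-156) + 32363)/(-44806 + 38821) = (-6708 + 32363)/(-5985) = 25655*(-1/5985) = -733/171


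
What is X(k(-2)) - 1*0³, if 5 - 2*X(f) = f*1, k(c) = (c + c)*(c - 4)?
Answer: -19/2 ≈ -9.5000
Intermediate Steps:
k(c) = 2*c*(-4 + c) (k(c) = (2*c)*(-4 + c) = 2*c*(-4 + c))
X(f) = 5/2 - f/2
X(k(-2)) - 1*0³ = (5/2 - (-2)*(-4 - 2)) - 1*0³ = (5/2 - (-2)*(-6)) - 1*0 = (5/2 - ½*24) + 0 = (5/2 - 12) + 0 = -19/2 + 0 = -19/2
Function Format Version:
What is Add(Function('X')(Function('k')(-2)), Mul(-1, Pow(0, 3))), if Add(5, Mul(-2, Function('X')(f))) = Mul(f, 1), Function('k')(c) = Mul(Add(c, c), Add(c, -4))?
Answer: Rational(-19, 2) ≈ -9.5000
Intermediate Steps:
Function('k')(c) = Mul(2, c, Add(-4, c)) (Function('k')(c) = Mul(Mul(2, c), Add(-4, c)) = Mul(2, c, Add(-4, c)))
Function('X')(f) = Add(Rational(5, 2), Mul(Rational(-1, 2), f)) (Function('X')(f) = Add(Rational(5, 2), Mul(Rational(-1, 2), Mul(f, 1))) = Add(Rational(5, 2), Mul(Rational(-1, 2), f)))
Add(Function('X')(Function('k')(-2)), Mul(-1, Pow(0, 3))) = Add(Add(Rational(5, 2), Mul(Rational(-1, 2), Mul(2, -2, Add(-4, -2)))), Mul(-1, Pow(0, 3))) = Add(Add(Rational(5, 2), Mul(Rational(-1, 2), Mul(2, -2, -6))), Mul(-1, 0)) = Add(Add(Rational(5, 2), Mul(Rational(-1, 2), 24)), 0) = Add(Add(Rational(5, 2), -12), 0) = Add(Rational(-19, 2), 0) = Rational(-19, 2)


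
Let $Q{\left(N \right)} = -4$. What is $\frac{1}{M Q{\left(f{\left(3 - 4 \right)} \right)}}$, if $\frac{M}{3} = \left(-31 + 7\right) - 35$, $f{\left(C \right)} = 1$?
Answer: $\frac{1}{708} \approx 0.0014124$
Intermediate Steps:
$M = -177$ ($M = 3 \left(\left(-31 + 7\right) - 35\right) = 3 \left(-24 - 35\right) = 3 \left(-59\right) = -177$)
$\frac{1}{M Q{\left(f{\left(3 - 4 \right)} \right)}} = \frac{1}{\left(-177\right) \left(-4\right)} = \frac{1}{708}$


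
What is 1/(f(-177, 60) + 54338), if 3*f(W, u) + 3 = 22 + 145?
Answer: 3/163178 ≈ 1.8385e-5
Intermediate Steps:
f(W, u) = 164/3 (f(W, u) = -1 + (22 + 145)/3 = -1 + (⅓)*167 = -1 + 167/3 = 164/3)
1/(f(-177, 60) + 54338) = 1/(164/3 + 54338) = 1/(163178/3) = 3/163178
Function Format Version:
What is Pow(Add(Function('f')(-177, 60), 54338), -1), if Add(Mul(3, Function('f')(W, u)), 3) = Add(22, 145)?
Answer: Rational(3, 163178) ≈ 1.8385e-5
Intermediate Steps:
Function('f')(W, u) = Rational(164, 3) (Function('f')(W, u) = Add(-1, Mul(Rational(1, 3), Add(22, 145))) = Add(-1, Mul(Rational(1, 3), 167)) = Add(-1, Rational(167, 3)) = Rational(164, 3))
Pow(Add(Function('f')(-177, 60), 54338), -1) = Pow(Add(Rational(164, 3), 54338), -1) = Pow(Rational(163178, 3), -1) = Rational(3, 163178)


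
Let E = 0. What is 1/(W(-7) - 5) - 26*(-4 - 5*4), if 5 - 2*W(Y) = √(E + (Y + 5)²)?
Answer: 4366/7 ≈ 623.71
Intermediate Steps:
W(Y) = 5/2 - √((5 + Y)²)/2 (W(Y) = 5/2 - √(0 + (Y + 5)²)/2 = 5/2 - √(0 + (5 + Y)²)/2 = 5/2 - √((5 + Y)²)/2)
1/(W(-7) - 5) - 26*(-4 - 5*4) = 1/((5/2 - √((5 - 7)²)/2) - 5) - 26*(-4 - 5*4) = 1/((5/2 - √((-2)²)/2) - 5) - 26*(-4 - 20) = 1/((5/2 - √4/2) - 5) - 26*(-24) = 1/((5/2 - ½*2) - 5) + 624 = 1/((5/2 - 1) - 5) + 624 = 1/(3/2 - 5) + 624 = 1/(-7/2) + 624 = -2/7 + 624 = 4366/7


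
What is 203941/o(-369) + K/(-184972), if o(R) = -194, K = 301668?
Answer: -9445474561/8971142 ≈ -1052.9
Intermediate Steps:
203941/o(-369) + K/(-184972) = 203941/(-194) + 301668/(-184972) = 203941*(-1/194) + 301668*(-1/184972) = -203941/194 - 75417/46243 = -9445474561/8971142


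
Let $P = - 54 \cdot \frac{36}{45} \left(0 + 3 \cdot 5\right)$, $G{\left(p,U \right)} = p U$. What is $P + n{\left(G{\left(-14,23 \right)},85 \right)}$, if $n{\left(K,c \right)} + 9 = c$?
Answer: $-572$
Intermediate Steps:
$G{\left(p,U \right)} = U p$
$n{\left(K,c \right)} = -9 + c$
$P = -648$ ($P = - 54 \cdot 36 \cdot \frac{1}{45} \left(0 + 15\right) = \left(-54\right) \frac{4}{5} \cdot 15 = \left(- \frac{216}{5}\right) 15 = -648$)
$P + n{\left(G{\left(-14,23 \right)},85 \right)} = -648 + \left(-9 + 85\right) = -648 + 76 = -572$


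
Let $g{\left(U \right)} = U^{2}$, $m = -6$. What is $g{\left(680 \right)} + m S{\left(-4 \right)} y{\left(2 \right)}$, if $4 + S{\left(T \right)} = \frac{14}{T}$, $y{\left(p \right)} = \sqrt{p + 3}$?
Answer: $462400 + 45 \sqrt{5} \approx 4.625 \cdot 10^{5}$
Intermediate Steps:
$y{\left(p \right)} = \sqrt{3 + p}$
$S{\left(T \right)} = -4 + \frac{14}{T}$
$g{\left(680 \right)} + m S{\left(-4 \right)} y{\left(2 \right)} = 680^{2} + - 6 \left(-4 + \frac{14}{-4}\right) \sqrt{3 + 2} = 462400 + - 6 \left(-4 + 14 \left(- \frac{1}{4}\right)\right) \sqrt{5} = 462400 + - 6 \left(-4 - \frac{7}{2}\right) \sqrt{5} = 462400 + \left(-6\right) \left(- \frac{15}{2}\right) \sqrt{5} = 462400 + 45 \sqrt{5}$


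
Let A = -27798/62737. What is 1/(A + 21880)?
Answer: 62737/1372657762 ≈ 4.5705e-5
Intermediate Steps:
A = -27798/62737 (A = -27798*1/62737 = -27798/62737 ≈ -0.44309)
1/(A + 21880) = 1/(-27798/62737 + 21880) = 1/(1372657762/62737) = 62737/1372657762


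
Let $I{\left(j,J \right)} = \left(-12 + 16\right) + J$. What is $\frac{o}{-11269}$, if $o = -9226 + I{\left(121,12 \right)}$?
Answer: $\frac{9210}{11269} \approx 0.81729$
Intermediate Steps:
$I{\left(j,J \right)} = 4 + J$
$o = -9210$ ($o = -9226 + \left(4 + 12\right) = -9226 + 16 = -9210$)
$\frac{o}{-11269} = - \frac{9210}{-11269} = \left(-9210\right) \left(- \frac{1}{11269}\right) = \frac{9210}{11269}$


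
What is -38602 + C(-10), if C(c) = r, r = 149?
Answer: -38453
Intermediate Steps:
C(c) = 149
-38602 + C(-10) = -38602 + 149 = -38453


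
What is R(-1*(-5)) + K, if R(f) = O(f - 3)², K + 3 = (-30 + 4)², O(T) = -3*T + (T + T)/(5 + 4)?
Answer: 57013/81 ≈ 703.86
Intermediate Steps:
O(T) = -25*T/9 (O(T) = -3*T + (2*T)/9 = -3*T + (2*T)*(⅑) = -3*T + 2*T/9 = -25*T/9)
K = 673 (K = -3 + (-30 + 4)² = -3 + (-26)² = -3 + 676 = 673)
R(f) = (25/3 - 25*f/9)² (R(f) = (-25*(f - 3)/9)² = (-25*(-3 + f)/9)² = (25/3 - 25*f/9)²)
R(-1*(-5)) + K = 625*(3 - (-1)*(-5))²/81 + 673 = 625*(3 - 1*5)²/81 + 673 = 625*(3 - 5)²/81 + 673 = (625/81)*(-2)² + 673 = (625/81)*4 + 673 = 2500/81 + 673 = 57013/81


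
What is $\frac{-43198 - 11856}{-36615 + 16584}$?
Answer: $\frac{55054}{20031} \approx 2.7484$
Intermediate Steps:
$\frac{-43198 - 11856}{-36615 + 16584} = - \frac{55054}{-20031} = \left(-55054\right) \left(- \frac{1}{20031}\right) = \frac{55054}{20031}$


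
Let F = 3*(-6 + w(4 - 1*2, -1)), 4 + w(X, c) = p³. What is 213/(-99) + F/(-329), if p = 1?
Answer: -22468/10857 ≈ -2.0694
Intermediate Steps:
w(X, c) = -3 (w(X, c) = -4 + 1³ = -4 + 1 = -3)
F = -27 (F = 3*(-6 - 3) = 3*(-9) = -27)
213/(-99) + F/(-329) = 213/(-99) - 27/(-329) = 213*(-1/99) - 27*(-1/329) = -71/33 + 27/329 = -22468/10857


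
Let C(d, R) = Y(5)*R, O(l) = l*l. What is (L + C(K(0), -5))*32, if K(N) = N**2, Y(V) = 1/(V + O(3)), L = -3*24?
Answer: -16208/7 ≈ -2315.4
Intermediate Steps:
O(l) = l**2
L = -72
Y(V) = 1/(9 + V) (Y(V) = 1/(V + 3**2) = 1/(V + 9) = 1/(9 + V))
C(d, R) = R/14 (C(d, R) = R/(9 + 5) = R/14)
(L + C(K(0), -5))*32 = (-72 + (1/14)*(-5))*32 = (-72 - 5/14)*32 = -1013/14*32 = -16208/7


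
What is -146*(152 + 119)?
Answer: -39566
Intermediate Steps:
-146*(152 + 119) = -146*271 = -39566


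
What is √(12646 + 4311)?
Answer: √16957 ≈ 130.22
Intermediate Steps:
√(12646 + 4311) = √16957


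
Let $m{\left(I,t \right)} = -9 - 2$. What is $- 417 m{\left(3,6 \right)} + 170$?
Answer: $4757$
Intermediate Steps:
$m{\left(I,t \right)} = -11$ ($m{\left(I,t \right)} = -9 - 2 = -11$)
$- 417 m{\left(3,6 \right)} + 170 = \left(-417\right) \left(-11\right) + 170 = 4587 + 170 = 4757$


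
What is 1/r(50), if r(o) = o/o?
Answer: 1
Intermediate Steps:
r(o) = 1
1/r(50) = 1/1 = 1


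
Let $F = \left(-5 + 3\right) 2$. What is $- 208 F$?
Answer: $832$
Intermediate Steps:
$F = -4$ ($F = \left(-2\right) 2 = -4$)
$- 208 F = \left(-208\right) \left(-4\right) = 832$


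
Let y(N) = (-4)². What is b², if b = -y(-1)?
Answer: 256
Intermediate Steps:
y(N) = 16
b = -16 (b = -1*16 = -16)
b² = (-16)² = 256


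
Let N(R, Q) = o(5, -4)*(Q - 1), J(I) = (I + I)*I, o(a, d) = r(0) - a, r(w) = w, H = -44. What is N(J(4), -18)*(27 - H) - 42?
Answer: 6703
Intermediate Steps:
o(a, d) = -a (o(a, d) = 0 - a = -a)
J(I) = 2*I² (J(I) = (2*I)*I = 2*I²)
N(R, Q) = 5 - 5*Q (N(R, Q) = (-1*5)*(Q - 1) = -5*(-1 + Q) = 5 - 5*Q)
N(J(4), -18)*(27 - H) - 42 = (5 - 5*(-18))*(27 - 1*(-44)) - 42 = (5 + 90)*(27 + 44) - 42 = 95*71 - 42 = 6745 - 42 = 6703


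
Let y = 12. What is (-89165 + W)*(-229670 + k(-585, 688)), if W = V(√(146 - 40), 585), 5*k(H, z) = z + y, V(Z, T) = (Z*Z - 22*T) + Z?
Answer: 23395763370 - 229530*√106 ≈ 2.3393e+10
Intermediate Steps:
V(Z, T) = Z + Z² - 22*T (V(Z, T) = (Z² - 22*T) + Z = Z + Z² - 22*T)
k(H, z) = 12/5 + z/5 (k(H, z) = (z + 12)/5 = (12 + z)/5 = 12/5 + z/5)
W = -12764 + √106 (W = √(146 - 40) + (√(146 - 40))² - 22*585 = √106 + (√106)² - 12870 = √106 + 106 - 12870 = -12764 + √106 ≈ -12754.)
(-89165 + W)*(-229670 + k(-585, 688)) = (-89165 + (-12764 + √106))*(-229670 + (12/5 + (⅕)*688)) = (-101929 + √106)*(-229670 + (12/5 + 688/5)) = (-101929 + √106)*(-229670 + 140) = (-101929 + √106)*(-229530) = 23395763370 - 229530*√106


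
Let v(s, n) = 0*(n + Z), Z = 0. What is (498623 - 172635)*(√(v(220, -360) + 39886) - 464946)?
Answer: -151566816648 + 2281916*√814 ≈ -1.5150e+11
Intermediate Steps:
v(s, n) = 0 (v(s, n) = 0*(n + 0) = 0*n = 0)
(498623 - 172635)*(√(v(220, -360) + 39886) - 464946) = (498623 - 172635)*(√(0 + 39886) - 464946) = 325988*(√39886 - 464946) = 325988*(7*√814 - 464946) = 325988*(-464946 + 7*√814) = -151566816648 + 2281916*√814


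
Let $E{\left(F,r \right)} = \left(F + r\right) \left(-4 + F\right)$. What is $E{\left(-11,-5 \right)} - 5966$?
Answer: $-5726$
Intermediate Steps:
$E{\left(F,r \right)} = \left(-4 + F\right) \left(F + r\right)$
$E{\left(-11,-5 \right)} - 5966 = \left(\left(-11\right)^{2} - -44 - -20 - -55\right) - 5966 = \left(121 + 44 + 20 + 55\right) - 5966 = 240 - 5966 = -5726$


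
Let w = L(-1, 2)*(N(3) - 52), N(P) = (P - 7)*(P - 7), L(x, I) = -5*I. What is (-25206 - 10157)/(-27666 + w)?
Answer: 35363/27306 ≈ 1.2951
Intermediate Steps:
N(P) = (-7 + P)² (N(P) = (-7 + P)*(-7 + P) = (-7 + P)²)
w = 360 (w = (-5*2)*((-7 + 3)² - 52) = -10*((-4)² - 52) = -10*(16 - 52) = -10*(-36) = 360)
(-25206 - 10157)/(-27666 + w) = (-25206 - 10157)/(-27666 + 360) = -35363/(-27306) = -35363*(-1/27306) = 35363/27306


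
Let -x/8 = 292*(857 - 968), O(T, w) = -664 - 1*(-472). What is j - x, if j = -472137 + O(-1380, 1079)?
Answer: -731625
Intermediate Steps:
O(T, w) = -192 (O(T, w) = -664 + 472 = -192)
x = 259296 (x = -2336*(857 - 968) = -2336*(-111) = -8*(-32412) = 259296)
j = -472329 (j = -472137 - 192 = -472329)
j - x = -472329 - 1*259296 = -472329 - 259296 = -731625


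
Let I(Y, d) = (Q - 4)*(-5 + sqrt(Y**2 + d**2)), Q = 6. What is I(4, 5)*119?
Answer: -1190 + 238*sqrt(41) ≈ 333.94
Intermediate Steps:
I(Y, d) = -10 + 2*sqrt(Y**2 + d**2) (I(Y, d) = (6 - 4)*(-5 + sqrt(Y**2 + d**2)) = 2*(-5 + sqrt(Y**2 + d**2)) = -10 + 2*sqrt(Y**2 + d**2))
I(4, 5)*119 = (-10 + 2*sqrt(4**2 + 5**2))*119 = (-10 + 2*sqrt(16 + 25))*119 = (-10 + 2*sqrt(41))*119 = -1190 + 238*sqrt(41)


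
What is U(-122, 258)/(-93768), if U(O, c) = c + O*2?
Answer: -7/46884 ≈ -0.00014930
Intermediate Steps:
U(O, c) = c + 2*O
U(-122, 258)/(-93768) = (258 + 2*(-122))/(-93768) = (258 - 244)*(-1/93768) = 14*(-1/93768) = -7/46884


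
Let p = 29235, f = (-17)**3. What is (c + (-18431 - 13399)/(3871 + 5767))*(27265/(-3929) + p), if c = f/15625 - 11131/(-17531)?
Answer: -18081767136685807674/207455838675625 ≈ -87160.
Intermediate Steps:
f = -4913
c = 87792072/273921875 (c = -4913/15625 - 11131/(-17531) = -4913*1/15625 - 11131*(-1/17531) = -4913/15625 + 11131/17531 = 87792072/273921875 ≈ 0.32050)
(c + (-18431 - 13399)/(3871 + 5767))*(27265/(-3929) + p) = (87792072/273921875 + (-18431 - 13399)/(3871 + 5767))*(27265/(-3929) + 29235) = (87792072/273921875 - 31830/9638)*(27265*(-1/3929) + 29235) = (87792072/273921875 - 31830*1/9638)*(-27265/3929 + 29235) = (87792072/273921875 - 15915/4819)*(114837050/3929) = -3936396645657/1320029515625*114837050/3929 = -18081767136685807674/207455838675625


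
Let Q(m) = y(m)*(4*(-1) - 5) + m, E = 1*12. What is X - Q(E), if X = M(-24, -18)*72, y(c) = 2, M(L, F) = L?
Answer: -1722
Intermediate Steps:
E = 12
Q(m) = -18 + m (Q(m) = 2*(4*(-1) - 5) + m = 2*(-4 - 5) + m = 2*(-9) + m = -18 + m)
X = -1728 (X = -24*72 = -1728)
X - Q(E) = -1728 - (-18 + 12) = -1728 - 1*(-6) = -1728 + 6 = -1722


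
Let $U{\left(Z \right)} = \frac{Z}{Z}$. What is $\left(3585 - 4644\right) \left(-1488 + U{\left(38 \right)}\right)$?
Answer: $1574733$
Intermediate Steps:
$U{\left(Z \right)} = 1$
$\left(3585 - 4644\right) \left(-1488 + U{\left(38 \right)}\right) = \left(3585 - 4644\right) \left(-1488 + 1\right) = \left(-1059\right) \left(-1487\right) = 1574733$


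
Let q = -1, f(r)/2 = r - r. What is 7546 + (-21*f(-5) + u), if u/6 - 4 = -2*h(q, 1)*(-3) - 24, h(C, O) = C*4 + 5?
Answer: 7462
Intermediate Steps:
f(r) = 0 (f(r) = 2*(r - r) = 2*0 = 0)
h(C, O) = 5 + 4*C (h(C, O) = 4*C + 5 = 5 + 4*C)
u = -84 (u = 24 + 6*(-2*(5 + 4*(-1))*(-3) - 24) = 24 + 6*(-2*(5 - 4)*(-3) - 24) = 24 + 6*(-2*1*(-3) - 24) = 24 + 6*(-2*(-3) - 24) = 24 + 6*(6 - 24) = 24 + 6*(-18) = 24 - 108 = -84)
7546 + (-21*f(-5) + u) = 7546 + (-21*0 - 84) = 7546 + (0 - 84) = 7546 - 84 = 7462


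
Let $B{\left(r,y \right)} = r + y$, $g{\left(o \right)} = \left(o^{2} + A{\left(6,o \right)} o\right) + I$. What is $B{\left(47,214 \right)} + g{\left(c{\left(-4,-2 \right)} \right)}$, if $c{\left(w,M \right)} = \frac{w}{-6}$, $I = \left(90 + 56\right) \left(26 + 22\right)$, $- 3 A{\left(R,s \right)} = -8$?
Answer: $\frac{65441}{9} \approx 7271.2$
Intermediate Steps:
$A{\left(R,s \right)} = \frac{8}{3}$ ($A{\left(R,s \right)} = \left(- \frac{1}{3}\right) \left(-8\right) = \frac{8}{3}$)
$I = 7008$ ($I = 146 \cdot 48 = 7008$)
$c{\left(w,M \right)} = - \frac{w}{6}$ ($c{\left(w,M \right)} = w \left(- \frac{1}{6}\right) = - \frac{w}{6}$)
$g{\left(o \right)} = 7008 + o^{2} + \frac{8 o}{3}$ ($g{\left(o \right)} = \left(o^{2} + \frac{8 o}{3}\right) + 7008 = 7008 + o^{2} + \frac{8 o}{3}$)
$B{\left(47,214 \right)} + g{\left(c{\left(-4,-2 \right)} \right)} = \left(47 + 214\right) + \left(7008 + \left(\left(- \frac{1}{6}\right) \left(-4\right)\right)^{2} + \frac{8 \left(\left(- \frac{1}{6}\right) \left(-4\right)\right)}{3}\right) = 261 + \left(7008 + \left(\frac{2}{3}\right)^{2} + \frac{8}{3} \cdot \frac{2}{3}\right) = 261 + \left(7008 + \frac{4}{9} + \frac{16}{9}\right) = 261 + \frac{63092}{9} = \frac{65441}{9}$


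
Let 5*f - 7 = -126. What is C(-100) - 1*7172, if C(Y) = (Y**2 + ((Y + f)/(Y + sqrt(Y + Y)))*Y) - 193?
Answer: 128195/51 - 619*I*sqrt(2)/51 ≈ 2513.6 - 17.165*I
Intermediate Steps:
f = -119/5 (f = 7/5 + (1/5)*(-126) = 7/5 - 126/5 = -119/5 ≈ -23.800)
C(Y) = -193 + Y**2 + Y*(-119/5 + Y)/(Y + sqrt(2)*sqrt(Y)) (C(Y) = (Y**2 + ((Y - 119/5)/(Y + sqrt(Y + Y)))*Y) - 193 = (Y**2 + ((-119/5 + Y)/(Y + sqrt(2*Y)))*Y) - 193 = (Y**2 + ((-119/5 + Y)/(Y + sqrt(2)*sqrt(Y)))*Y) - 193 = (Y**2 + Y*(-119/5 + Y)/(Y + sqrt(2)*sqrt(Y))) - 193 = -193 + Y**2 + Y*(-119/5 + Y)/(Y + sqrt(2)*sqrt(Y)))
C(-100) - 1*7172 = ((-100)**2 + (-100)**3 - 1084/5*(-100) + sqrt(2)*(-100)**(5/2) - 193*sqrt(2)*sqrt(-100))/(-100 + sqrt(2)*sqrt(-100)) - 1*7172 = (10000 - 1000000 + 21680 + sqrt(2)*(100000*I) - 193*sqrt(2)*10*I)/(-100 + sqrt(2)*(10*I)) - 7172 = (10000 - 1000000 + 21680 + 100000*I*sqrt(2) - 1930*I*sqrt(2))/(-100 + 10*I*sqrt(2)) - 7172 = (-968320 + 98070*I*sqrt(2))/(-100 + 10*I*sqrt(2)) - 7172 = -7172 + (-968320 + 98070*I*sqrt(2))/(-100 + 10*I*sqrt(2))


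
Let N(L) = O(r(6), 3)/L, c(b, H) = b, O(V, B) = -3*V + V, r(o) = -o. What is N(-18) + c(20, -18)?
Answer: 58/3 ≈ 19.333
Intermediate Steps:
O(V, B) = -2*V
N(L) = 12/L (N(L) = (-(-2)*6)/L = (-2*(-6))/L = 12/L)
N(-18) + c(20, -18) = 12/(-18) + 20 = 12*(-1/18) + 20 = -⅔ + 20 = 58/3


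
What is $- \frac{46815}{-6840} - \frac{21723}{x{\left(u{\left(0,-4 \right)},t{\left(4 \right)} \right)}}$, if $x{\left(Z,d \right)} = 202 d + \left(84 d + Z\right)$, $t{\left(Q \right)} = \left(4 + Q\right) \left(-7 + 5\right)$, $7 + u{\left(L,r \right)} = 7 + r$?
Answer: $\frac{6049967}{522120} \approx 11.587$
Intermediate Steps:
$u{\left(L,r \right)} = r$ ($u{\left(L,r \right)} = -7 + \left(7 + r\right) = r$)
$t{\left(Q \right)} = -8 - 2 Q$ ($t{\left(Q \right)} = \left(4 + Q\right) \left(-2\right) = -8 - 2 Q$)
$x{\left(Z,d \right)} = Z + 286 d$ ($x{\left(Z,d \right)} = 202 d + \left(Z + 84 d\right) = Z + 286 d$)
$- \frac{46815}{-6840} - \frac{21723}{x{\left(u{\left(0,-4 \right)},t{\left(4 \right)} \right)}} = - \frac{46815}{-6840} - \frac{21723}{-4 + 286 \left(-8 - 8\right)} = \left(-46815\right) \left(- \frac{1}{6840}\right) - \frac{21723}{-4 + 286 \left(-8 - 8\right)} = \frac{3121}{456} - \frac{21723}{-4 + 286 \left(-16\right)} = \frac{3121}{456} - \frac{21723}{-4 - 4576} = \frac{3121}{456} - \frac{21723}{-4580} = \frac{3121}{456} - - \frac{21723}{4580} = \frac{3121}{456} + \frac{21723}{4580} = \frac{6049967}{522120}$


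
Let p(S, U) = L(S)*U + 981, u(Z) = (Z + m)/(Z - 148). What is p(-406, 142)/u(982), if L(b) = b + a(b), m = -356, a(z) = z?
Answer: -47672691/313 ≈ -1.5231e+5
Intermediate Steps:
u(Z) = (-356 + Z)/(-148 + Z) (u(Z) = (Z - 356)/(Z - 148) = (-356 + Z)/(-148 + Z))
L(b) = 2*b (L(b) = b + b = 2*b)
p(S, U) = 981 + 2*S*U (p(S, U) = (2*S)*U + 981 = 2*S*U + 981 = 981 + 2*S*U)
p(-406, 142)/u(982) = (981 + 2*(-406)*142)/(((-356 + 982)/(-148 + 982))) = (981 - 115304)/((626/834)) = -114323/((1/834)*626) = -114323/313/417 = -114323*417/313 = -47672691/313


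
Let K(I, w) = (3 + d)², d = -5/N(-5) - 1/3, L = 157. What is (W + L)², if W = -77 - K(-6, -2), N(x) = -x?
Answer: 483025/81 ≈ 5963.3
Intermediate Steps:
d = -4/3 (d = -5/((-1*(-5))) - 1/3 = -5/5 - 1*⅓ = -5*⅕ - ⅓ = -1 - ⅓ = -4/3 ≈ -1.3333)
K(I, w) = 25/9 (K(I, w) = (3 - 4/3)² = (5/3)² = 25/9)
W = -718/9 (W = -77 - 1*25/9 = -77 - 25/9 = -718/9 ≈ -79.778)
(W + L)² = (-718/9 + 157)² = (695/9)² = 483025/81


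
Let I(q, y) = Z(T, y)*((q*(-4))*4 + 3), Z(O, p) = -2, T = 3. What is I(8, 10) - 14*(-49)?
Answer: 936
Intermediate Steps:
I(q, y) = -6 + 32*q (I(q, y) = -2*((q*(-4))*4 + 3) = -2*(-4*q*4 + 3) = -2*(-16*q + 3) = -2*(3 - 16*q) = -6 + 32*q)
I(8, 10) - 14*(-49) = (-6 + 32*8) - 14*(-49) = (-6 + 256) + 686 = 250 + 686 = 936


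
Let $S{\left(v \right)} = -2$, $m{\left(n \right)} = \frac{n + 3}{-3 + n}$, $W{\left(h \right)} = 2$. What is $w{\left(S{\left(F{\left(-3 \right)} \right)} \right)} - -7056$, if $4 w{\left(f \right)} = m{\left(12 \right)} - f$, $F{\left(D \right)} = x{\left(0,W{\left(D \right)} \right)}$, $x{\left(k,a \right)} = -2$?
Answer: $\frac{84683}{12} \approx 7056.9$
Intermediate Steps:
$F{\left(D \right)} = -2$
$m{\left(n \right)} = \frac{3 + n}{-3 + n}$
$w{\left(f \right)} = \frac{5}{12} - \frac{f}{4}$ ($w{\left(f \right)} = \frac{\frac{3 + 12}{-3 + 12} - f}{4} = \frac{\frac{1}{9} \cdot 15 - f}{4} = \frac{\frac{5}{3} - f}{4} = \frac{5}{12} - \frac{f}{4}$)
$w{\left(S{\left(F{\left(-3 \right)} \right)} \right)} - -7056 = \left(\frac{5}{12} - - \frac{1}{2}\right) - -7056 = \left(\frac{5}{12} + \frac{1}{2}\right) + 7056 = \frac{11}{12} + 7056 = \frac{84683}{12}$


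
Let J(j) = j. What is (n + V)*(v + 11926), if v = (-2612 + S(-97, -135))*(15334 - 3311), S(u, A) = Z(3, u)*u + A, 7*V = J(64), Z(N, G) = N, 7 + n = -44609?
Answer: 11401407235104/7 ≈ 1.6288e+12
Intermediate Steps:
n = -44616 (n = -7 - 44609 = -44616)
V = 64/7 (V = (1/7)*64 = 64/7 ≈ 9.1429)
S(u, A) = A + 3*u (S(u, A) = 3*u + A = A + 3*u)
v = -36525874 (v = (-2612 + (-135 + 3*(-97)))*(15334 - 3311) = (-2612 + (-135 - 291))*12023 = (-2612 - 426)*12023 = -3038*12023 = -36525874)
(n + V)*(v + 11926) = (-44616 + 64/7)*(-36525874 + 11926) = -312248/7*(-36513948) = 11401407235104/7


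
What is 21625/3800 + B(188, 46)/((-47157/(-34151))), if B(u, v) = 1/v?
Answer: 940783991/164860872 ≈ 5.7065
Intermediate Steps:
21625/3800 + B(188, 46)/((-47157/(-34151))) = 21625/3800 + 1/(46*((-47157/(-34151)))) = 21625*(1/3800) + 1/(46*((-47157*(-1/34151)))) = 865/152 + 1/(46*(47157/34151)) = 865/152 + (1/46)*(34151/47157) = 865/152 + 34151/2169222 = 940783991/164860872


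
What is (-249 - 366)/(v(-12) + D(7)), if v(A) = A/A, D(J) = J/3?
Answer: -369/2 ≈ -184.50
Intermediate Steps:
D(J) = J/3 (D(J) = J*(1/3) = J/3)
v(A) = 1
(-249 - 366)/(v(-12) + D(7)) = (-249 - 366)/(1 + (1/3)*7) = -615/(1 + 7/3) = -615/10/3 = -615*3/10 = -369/2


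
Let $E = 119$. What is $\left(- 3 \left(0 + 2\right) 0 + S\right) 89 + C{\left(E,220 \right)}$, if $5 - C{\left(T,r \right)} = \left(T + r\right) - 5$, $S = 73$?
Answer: $6168$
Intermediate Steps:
$C{\left(T,r \right)} = 10 - T - r$ ($C{\left(T,r \right)} = 5 - \left(\left(T + r\right) - 5\right) = 5 - \left(-5 + T + r\right) = 10 - T - r$)
$\left(- 3 \left(0 + 2\right) 0 + S\right) 89 + C{\left(E,220 \right)} = \left(- 3 \left(0 + 2\right) 0 + 73\right) 89 - 329 = \left(\left(-3\right) 2 \cdot 0 + 73\right) 89 - 329 = \left(\left(-6\right) 0 + 73\right) 89 - 329 = \left(0 + 73\right) 89 - 329 = 73 \cdot 89 - 329 = 6497 - 329 = 6168$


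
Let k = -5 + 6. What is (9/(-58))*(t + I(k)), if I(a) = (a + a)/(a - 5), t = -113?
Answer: 2043/116 ≈ 17.612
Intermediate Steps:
k = 1
I(a) = 2*a/(-5 + a) (I(a) = (2*a)/(-5 + a) = 2*a/(-5 + a))
(9/(-58))*(t + I(k)) = (9/(-58))*(-113 + 2*1/(-5 + 1)) = (9*(-1/58))*(-113 + 2*1/(-4)) = -9*(-113 + 2*1*(-¼))/58 = -9*(-113 - ½)/58 = -9/58*(-227/2) = 2043/116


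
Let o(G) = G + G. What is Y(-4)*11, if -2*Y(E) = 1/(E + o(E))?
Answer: 11/24 ≈ 0.45833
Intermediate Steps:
o(G) = 2*G
Y(E) = -1/(6*E) (Y(E) = -1/(2*(E + 2*E)) = -1/(3*E)/2 = -1/(6*E))
Y(-4)*11 = -1/6/(-4)*11 = -1/6*(-1/4)*11 = (1/24)*11 = 11/24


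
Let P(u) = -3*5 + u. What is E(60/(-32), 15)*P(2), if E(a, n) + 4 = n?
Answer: -143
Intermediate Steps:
E(a, n) = -4 + n
P(u) = -15 + u
E(60/(-32), 15)*P(2) = (-4 + 15)*(-15 + 2) = 11*(-13) = -143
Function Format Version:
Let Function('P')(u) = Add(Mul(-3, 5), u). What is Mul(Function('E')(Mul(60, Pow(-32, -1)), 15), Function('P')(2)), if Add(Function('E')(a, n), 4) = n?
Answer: -143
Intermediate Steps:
Function('E')(a, n) = Add(-4, n)
Function('P')(u) = Add(-15, u)
Mul(Function('E')(Mul(60, Pow(-32, -1)), 15), Function('P')(2)) = Mul(Add(-4, 15), Add(-15, 2)) = Mul(11, -13) = -143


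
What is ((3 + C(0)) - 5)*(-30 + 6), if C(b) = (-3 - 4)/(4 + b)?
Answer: 90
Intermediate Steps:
C(b) = -7/(4 + b)
((3 + C(0)) - 5)*(-30 + 6) = ((3 - 7/(4 + 0)) - 5)*(-30 + 6) = ((3 - 7/4) - 5)*(-24) = (5/4 - 5)*(-24) = -15/4*(-24) = 90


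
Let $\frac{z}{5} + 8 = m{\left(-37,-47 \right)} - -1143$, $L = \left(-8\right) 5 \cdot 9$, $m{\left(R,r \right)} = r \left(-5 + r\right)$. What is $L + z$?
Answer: $17535$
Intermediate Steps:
$L = -360$ ($L = \left(-40\right) 9 = -360$)
$z = 17895$ ($z = -40 + 5 \left(- 47 \left(-5 - 47\right) - -1143\right) = -40 + 5 \left(\left(-47\right) \left(-52\right) + 1143\right) = -40 + 5 \left(2444 + 1143\right) = -40 + 5 \cdot 3587 = -40 + 17935 = 17895$)
$L + z = -360 + 17895 = 17535$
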